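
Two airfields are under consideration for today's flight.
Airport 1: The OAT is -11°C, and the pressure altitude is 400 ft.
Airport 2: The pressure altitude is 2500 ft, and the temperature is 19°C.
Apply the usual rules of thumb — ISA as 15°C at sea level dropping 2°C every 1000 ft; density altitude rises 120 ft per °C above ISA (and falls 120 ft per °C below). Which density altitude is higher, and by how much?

Airport 2 by 6204 ft

Airport 1: ISA temp = 14.2°C, deviation -25.2°C, DA = 400 + 120 × (-25.2) = -2624 ft.
Airport 2: ISA temp = 10°C, deviation +9°C, DA = 2500 + 120 × 9 = 3580 ft.
Airport 2 is higher by 3580 − (-2624) = 6204 ft.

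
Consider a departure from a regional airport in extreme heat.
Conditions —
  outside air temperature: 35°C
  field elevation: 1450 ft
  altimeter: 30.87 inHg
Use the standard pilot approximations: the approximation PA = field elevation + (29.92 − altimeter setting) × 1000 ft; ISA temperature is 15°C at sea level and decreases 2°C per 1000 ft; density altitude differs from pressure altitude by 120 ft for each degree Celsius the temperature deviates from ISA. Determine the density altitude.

Pressure altitude = 1450 + (29.92 − 30.87) × 1000 = 1450 + (-950) = 500 ft.
ISA temperature at 500 ft = 15 − 2 × (500/1000) = 14°C.
ISA deviation = 35 − 14 = +21°C.
Density altitude = 500 + 120 × (21) = 3020 ft.

3020 ft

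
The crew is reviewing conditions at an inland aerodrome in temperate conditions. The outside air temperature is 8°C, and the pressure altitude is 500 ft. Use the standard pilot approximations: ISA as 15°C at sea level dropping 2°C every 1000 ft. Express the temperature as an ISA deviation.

ISA temperature at 500 ft = 15 − 2 × (500/1000) = 14°C.
Deviation = OAT − ISA = 8 − 14 = -6°C.

ISA-6°C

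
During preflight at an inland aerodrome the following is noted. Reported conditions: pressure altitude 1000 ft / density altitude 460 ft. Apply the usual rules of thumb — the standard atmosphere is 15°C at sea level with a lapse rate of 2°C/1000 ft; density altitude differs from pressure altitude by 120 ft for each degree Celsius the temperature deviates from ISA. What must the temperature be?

Density altitude − pressure altitude = 460 − 1000 = -540 ft.
At 120 ft/°C that is an ISA deviation of -540/120 = -4.5°C.
ISA temperature at 1000 ft = 15 − 2 × (1000/1000) = 13°C.
OAT = ISA + deviation = 13 + (-4.5) = 8.5°C.

8.5°C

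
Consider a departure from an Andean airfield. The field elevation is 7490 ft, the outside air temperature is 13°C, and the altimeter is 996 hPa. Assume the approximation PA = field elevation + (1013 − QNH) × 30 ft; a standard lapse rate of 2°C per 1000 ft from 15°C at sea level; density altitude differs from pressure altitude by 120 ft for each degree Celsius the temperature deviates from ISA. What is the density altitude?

9680 ft

Pressure altitude = 7490 + (1013 − 996) × 30 = 7490 + (+510) = 8000 ft.
ISA temperature at 8000 ft = 15 − 2 × (8000/1000) = -1°C.
ISA deviation = 13 − (-1) = +14°C.
Density altitude = 8000 + 120 × (14) = 9680 ft.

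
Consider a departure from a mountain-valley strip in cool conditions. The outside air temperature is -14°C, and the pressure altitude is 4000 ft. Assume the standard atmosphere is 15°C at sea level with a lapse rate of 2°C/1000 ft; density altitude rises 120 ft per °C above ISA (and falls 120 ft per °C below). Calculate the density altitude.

ISA temperature at 4000 ft = 15 − 2 × (4000/1000) = 7°C.
ISA deviation = -14 − 7 = -21°C.
Density altitude = 4000 + 120 × (-21) = 4000 + (-2520) = 1480 ft.

1480 ft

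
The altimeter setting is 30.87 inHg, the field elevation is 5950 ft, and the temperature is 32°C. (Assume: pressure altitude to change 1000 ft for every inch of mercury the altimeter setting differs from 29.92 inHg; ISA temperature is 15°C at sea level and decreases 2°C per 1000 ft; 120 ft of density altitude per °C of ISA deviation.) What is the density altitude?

Pressure altitude = 5950 + (29.92 − 30.87) × 1000 = 5950 + (-950) = 5000 ft.
ISA temperature at 5000 ft = 15 − 2 × (5000/1000) = 5°C.
ISA deviation = 32 − 5 = +27°C.
Density altitude = 5000 + 120 × (27) = 8240 ft.

8240 ft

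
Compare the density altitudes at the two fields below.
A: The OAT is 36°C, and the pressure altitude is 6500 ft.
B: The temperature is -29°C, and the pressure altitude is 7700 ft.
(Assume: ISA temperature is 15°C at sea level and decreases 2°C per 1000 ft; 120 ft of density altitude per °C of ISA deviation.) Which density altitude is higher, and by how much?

A: ISA temp = 2°C, deviation +34°C, DA = 6500 + 120 × 34 = 10580 ft.
B: ISA temp = -0.4°C, deviation -28.6°C, DA = 7700 + 120 × (-28.6) = 4268 ft.
A is higher by 10580 − 4268 = 6312 ft.

A by 6312 ft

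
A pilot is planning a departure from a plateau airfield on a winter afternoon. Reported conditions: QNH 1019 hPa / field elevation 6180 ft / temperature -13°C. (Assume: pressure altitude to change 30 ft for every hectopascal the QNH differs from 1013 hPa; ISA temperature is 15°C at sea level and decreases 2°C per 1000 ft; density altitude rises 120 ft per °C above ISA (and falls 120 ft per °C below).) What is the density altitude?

Pressure altitude = 6180 + (1013 − 1019) × 30 = 6180 + (-180) = 6000 ft.
ISA temperature at 6000 ft = 15 − 2 × (6000/1000) = 3°C.
ISA deviation = -13 − 3 = -16°C.
Density altitude = 6000 + 120 × (-16) = 4080 ft.

4080 ft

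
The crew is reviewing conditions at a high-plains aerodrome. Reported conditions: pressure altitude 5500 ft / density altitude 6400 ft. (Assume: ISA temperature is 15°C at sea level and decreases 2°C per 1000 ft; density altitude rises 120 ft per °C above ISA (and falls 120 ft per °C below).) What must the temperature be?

Density altitude − pressure altitude = 6400 − 5500 = +900 ft.
At 120 ft/°C that is an ISA deviation of 900/120 = +7.5°C.
ISA temperature at 5500 ft = 15 − 2 × (5500/1000) = 4°C.
OAT = ISA + deviation = 4 + (+7.5) = 11.5°C.

11.5°C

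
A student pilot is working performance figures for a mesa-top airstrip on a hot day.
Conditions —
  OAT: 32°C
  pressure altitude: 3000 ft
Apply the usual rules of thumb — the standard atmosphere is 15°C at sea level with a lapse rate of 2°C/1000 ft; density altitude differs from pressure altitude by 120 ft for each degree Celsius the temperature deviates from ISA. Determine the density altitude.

ISA temperature at 3000 ft = 15 − 2 × (3000/1000) = 9°C.
ISA deviation = 32 − 9 = +23°C.
Density altitude = 3000 + 120 × (23) = 3000 + (+2760) = 5760 ft.

5760 ft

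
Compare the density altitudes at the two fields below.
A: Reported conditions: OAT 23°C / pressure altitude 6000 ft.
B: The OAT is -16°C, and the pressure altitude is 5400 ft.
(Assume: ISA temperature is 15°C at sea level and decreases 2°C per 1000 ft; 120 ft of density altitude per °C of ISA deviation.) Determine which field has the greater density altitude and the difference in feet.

A: ISA temp = 3°C, deviation +20°C, DA = 6000 + 120 × 20 = 8400 ft.
B: ISA temp = 4.2°C, deviation -20.2°C, DA = 5400 + 120 × (-20.2) = 2976 ft.
A is higher by 8400 − 2976 = 5424 ft.

A by 5424 ft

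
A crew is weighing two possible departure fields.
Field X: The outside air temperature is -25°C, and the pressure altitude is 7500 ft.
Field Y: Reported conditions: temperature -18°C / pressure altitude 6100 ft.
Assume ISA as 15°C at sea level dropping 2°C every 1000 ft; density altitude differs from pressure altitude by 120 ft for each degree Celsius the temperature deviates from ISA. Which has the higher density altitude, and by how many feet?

Field X: ISA temp = 0°C, deviation -25°C, DA = 7500 + 120 × (-25) = 4500 ft.
Field Y: ISA temp = 2.8°C, deviation -20.8°C, DA = 6100 + 120 × (-20.8) = 3604 ft.
Field X is higher by 4500 − 3604 = 896 ft.

Field X by 896 ft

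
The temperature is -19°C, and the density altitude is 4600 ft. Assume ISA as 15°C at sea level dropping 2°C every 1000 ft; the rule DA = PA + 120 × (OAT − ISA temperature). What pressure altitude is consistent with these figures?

DA = PA + 120 × (OAT − (15 − 2·PA/1000)) = PA + 120·OAT − 1800 + 0.24·PA = 1.24·PA + 120·OAT − 1800.
So 1.24·PA = 4600 − 120 × (-19) + 1800 = 8680.
PA = 8680 / 1.24 = 7000 ft.

7000 ft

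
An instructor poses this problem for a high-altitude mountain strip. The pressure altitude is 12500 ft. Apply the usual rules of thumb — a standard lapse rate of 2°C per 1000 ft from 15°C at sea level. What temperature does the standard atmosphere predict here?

-10°C

ISA temperature = 15 − 2 × (12500/1000) = 15 − 25 = -10°C.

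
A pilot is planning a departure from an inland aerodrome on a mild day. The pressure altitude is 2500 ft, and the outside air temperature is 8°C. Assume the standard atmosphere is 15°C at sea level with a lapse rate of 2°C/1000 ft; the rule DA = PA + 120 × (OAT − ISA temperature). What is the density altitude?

2260 ft

ISA temperature at 2500 ft = 15 − 2 × (2500/1000) = 10°C.
ISA deviation = 8 − 10 = -2°C.
Density altitude = 2500 + 120 × (-2) = 2500 + (-240) = 2260 ft.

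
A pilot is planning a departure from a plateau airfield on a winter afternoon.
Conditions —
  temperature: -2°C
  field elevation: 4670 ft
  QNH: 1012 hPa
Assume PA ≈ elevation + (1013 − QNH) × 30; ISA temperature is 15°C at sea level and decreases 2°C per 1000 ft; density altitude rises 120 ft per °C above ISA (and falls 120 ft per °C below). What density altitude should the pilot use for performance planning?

Pressure altitude = 4670 + (1013 − 1012) × 30 = 4670 + (+30) = 4700 ft.
ISA temperature at 4700 ft = 15 − 2 × (4700/1000) = 5.6°C.
ISA deviation = -2 − 5.6 = -7.6°C.
Density altitude = 4700 + 120 × (-7.6) = 3788 ft.

3788 ft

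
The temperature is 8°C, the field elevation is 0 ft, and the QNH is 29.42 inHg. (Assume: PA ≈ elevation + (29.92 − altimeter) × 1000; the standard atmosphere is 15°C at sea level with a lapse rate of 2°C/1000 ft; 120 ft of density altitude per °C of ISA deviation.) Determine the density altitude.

-220 ft

Pressure altitude = 0 + (29.92 − 29.42) × 1000 = 0 + (+500) = 500 ft.
ISA temperature at 500 ft = 15 − 2 × (500/1000) = 14°C.
ISA deviation = 8 − 14 = -6°C.
Density altitude = 500 + 120 × (-6) = -220 ft.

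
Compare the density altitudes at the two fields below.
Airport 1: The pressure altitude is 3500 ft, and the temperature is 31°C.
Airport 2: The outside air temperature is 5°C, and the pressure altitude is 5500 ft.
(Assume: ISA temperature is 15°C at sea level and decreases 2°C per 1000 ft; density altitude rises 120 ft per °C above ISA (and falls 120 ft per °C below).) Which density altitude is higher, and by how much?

Airport 1: ISA temp = 8°C, deviation +23°C, DA = 3500 + 120 × 23 = 6260 ft.
Airport 2: ISA temp = 4°C, deviation +1°C, DA = 5500 + 120 × 1 = 5620 ft.
Airport 1 is higher by 6260 − 5620 = 640 ft.

Airport 1 by 640 ft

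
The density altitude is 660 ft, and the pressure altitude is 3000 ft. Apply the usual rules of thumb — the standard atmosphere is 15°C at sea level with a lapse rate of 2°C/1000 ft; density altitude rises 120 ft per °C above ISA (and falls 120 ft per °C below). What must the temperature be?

Density altitude − pressure altitude = 660 − 3000 = -2340 ft.
At 120 ft/°C that is an ISA deviation of -2340/120 = -19.5°C.
ISA temperature at 3000 ft = 15 − 2 × (3000/1000) = 9°C.
OAT = ISA + deviation = 9 + (-19.5) = -10.5°C.

-10.5°C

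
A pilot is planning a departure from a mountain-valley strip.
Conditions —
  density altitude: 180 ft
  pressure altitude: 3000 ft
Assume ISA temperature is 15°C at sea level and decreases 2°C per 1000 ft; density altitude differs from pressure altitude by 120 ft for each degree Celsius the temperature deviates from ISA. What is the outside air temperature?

Density altitude − pressure altitude = 180 − 3000 = -2820 ft.
At 120 ft/°C that is an ISA deviation of -2820/120 = -23.5°C.
ISA temperature at 3000 ft = 15 − 2 × (3000/1000) = 9°C.
OAT = ISA + deviation = 9 + (-23.5) = -14.5°C.

-14.5°C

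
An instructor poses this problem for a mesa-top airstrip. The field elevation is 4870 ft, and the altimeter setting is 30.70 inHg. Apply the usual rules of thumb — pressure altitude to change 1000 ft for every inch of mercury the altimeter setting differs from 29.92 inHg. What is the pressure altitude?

Pressure correction = (29.92 − 30.70) × 1000 = -780 ft.
Pressure altitude = 4870 + (-780) = 4090 ft.

4090 ft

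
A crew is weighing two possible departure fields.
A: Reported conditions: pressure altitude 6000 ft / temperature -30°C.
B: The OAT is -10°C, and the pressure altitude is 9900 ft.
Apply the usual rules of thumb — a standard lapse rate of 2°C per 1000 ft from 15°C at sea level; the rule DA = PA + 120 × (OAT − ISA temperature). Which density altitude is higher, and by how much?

A: ISA temp = 3°C, deviation -33°C, DA = 6000 + 120 × (-33) = 2040 ft.
B: ISA temp = -4.8°C, deviation -5.2°C, DA = 9900 + 120 × (-5.2) = 9276 ft.
B is higher by 9276 − 2040 = 7236 ft.

B by 7236 ft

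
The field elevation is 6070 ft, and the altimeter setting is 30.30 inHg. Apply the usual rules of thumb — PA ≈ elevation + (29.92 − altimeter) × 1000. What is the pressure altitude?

Pressure correction = (29.92 − 30.30) × 1000 = -380 ft.
Pressure altitude = 6070 + (-380) = 5690 ft.

5690 ft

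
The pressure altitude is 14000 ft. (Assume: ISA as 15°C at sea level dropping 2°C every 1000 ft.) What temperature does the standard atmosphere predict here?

ISA temperature = 15 − 2 × (14000/1000) = 15 − 28 = -13°C.

-13°C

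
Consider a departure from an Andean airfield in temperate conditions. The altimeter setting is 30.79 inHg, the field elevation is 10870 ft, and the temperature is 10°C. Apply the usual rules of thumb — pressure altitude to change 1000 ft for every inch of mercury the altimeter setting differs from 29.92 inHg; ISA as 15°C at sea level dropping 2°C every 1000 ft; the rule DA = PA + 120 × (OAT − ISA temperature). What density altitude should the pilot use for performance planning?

11800 ft

Pressure altitude = 10870 + (29.92 − 30.79) × 1000 = 10870 + (-870) = 10000 ft.
ISA temperature at 10000 ft = 15 − 2 × (10000/1000) = -5°C.
ISA deviation = 10 − (-5) = +15°C.
Density altitude = 10000 + 120 × (15) = 11800 ft.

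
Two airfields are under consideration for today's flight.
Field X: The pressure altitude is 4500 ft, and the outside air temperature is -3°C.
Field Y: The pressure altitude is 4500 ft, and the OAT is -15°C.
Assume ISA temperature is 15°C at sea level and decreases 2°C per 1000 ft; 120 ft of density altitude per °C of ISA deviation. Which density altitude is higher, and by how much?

Field X by 1440 ft

Field X: ISA temp = 6°C, deviation -9°C, DA = 4500 + 120 × (-9) = 3420 ft.
Field Y: ISA temp = 6°C, deviation -21°C, DA = 4500 + 120 × (-21) = 1980 ft.
Field X is higher by 3420 − 1980 = 1440 ft.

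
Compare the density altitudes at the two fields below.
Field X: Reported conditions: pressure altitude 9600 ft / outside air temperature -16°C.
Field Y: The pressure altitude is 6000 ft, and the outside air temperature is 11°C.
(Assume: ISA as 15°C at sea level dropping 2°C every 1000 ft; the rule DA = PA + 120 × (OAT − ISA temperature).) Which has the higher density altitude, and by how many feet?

Field X: ISA temp = -4.2°C, deviation -11.8°C, DA = 9600 + 120 × (-11.8) = 8184 ft.
Field Y: ISA temp = 3°C, deviation +8°C, DA = 6000 + 120 × 8 = 6960 ft.
Field X is higher by 8184 − 6960 = 1224 ft.

Field X by 1224 ft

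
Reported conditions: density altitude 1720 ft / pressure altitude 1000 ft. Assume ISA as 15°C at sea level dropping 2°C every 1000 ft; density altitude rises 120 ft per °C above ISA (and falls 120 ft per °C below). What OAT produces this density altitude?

Density altitude − pressure altitude = 1720 − 1000 = +720 ft.
At 120 ft/°C that is an ISA deviation of 720/120 = +6°C.
ISA temperature at 1000 ft = 15 − 2 × (1000/1000) = 13°C.
OAT = ISA + deviation = 13 + (+6) = 19°C.

19°C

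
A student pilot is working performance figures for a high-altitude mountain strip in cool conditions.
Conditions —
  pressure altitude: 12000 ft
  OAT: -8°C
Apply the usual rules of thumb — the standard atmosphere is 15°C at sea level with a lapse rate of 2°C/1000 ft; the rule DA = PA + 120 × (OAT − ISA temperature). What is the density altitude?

12120 ft

ISA temperature at 12000 ft = 15 − 2 × (12000/1000) = -9°C.
ISA deviation = -8 − (-9) = +1°C.
Density altitude = 12000 + 120 × (1) = 12000 + (+120) = 12120 ft.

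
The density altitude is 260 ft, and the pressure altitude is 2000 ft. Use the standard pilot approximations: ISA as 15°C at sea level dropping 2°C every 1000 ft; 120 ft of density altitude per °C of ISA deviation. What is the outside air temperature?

Density altitude − pressure altitude = 260 − 2000 = -1740 ft.
At 120 ft/°C that is an ISA deviation of -1740/120 = -14.5°C.
ISA temperature at 2000 ft = 15 − 2 × (2000/1000) = 11°C.
OAT = ISA + deviation = 11 + (-14.5) = -3.5°C.

-3.5°C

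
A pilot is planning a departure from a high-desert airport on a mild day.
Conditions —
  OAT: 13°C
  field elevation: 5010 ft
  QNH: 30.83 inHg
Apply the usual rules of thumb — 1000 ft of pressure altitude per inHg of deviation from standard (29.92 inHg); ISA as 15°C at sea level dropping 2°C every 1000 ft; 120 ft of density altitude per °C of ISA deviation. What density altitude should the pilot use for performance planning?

4844 ft

Pressure altitude = 5010 + (29.92 − 30.83) × 1000 = 5010 + (-910) = 4100 ft.
ISA temperature at 4100 ft = 15 − 2 × (4100/1000) = 6.8°C.
ISA deviation = 13 − 6.8 = +6.2°C.
Density altitude = 4100 + 120 × (6.2) = 4844 ft.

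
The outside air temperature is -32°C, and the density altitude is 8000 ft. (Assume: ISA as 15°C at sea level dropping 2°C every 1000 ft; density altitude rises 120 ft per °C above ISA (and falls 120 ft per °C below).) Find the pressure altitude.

11000 ft

DA = PA + 120 × (OAT − (15 − 2·PA/1000)) = PA + 120·OAT − 1800 + 0.24·PA = 1.24·PA + 120·OAT − 1800.
So 1.24·PA = 8000 − 120 × (-32) + 1800 = 13640.
PA = 13640 / 1.24 = 11000 ft.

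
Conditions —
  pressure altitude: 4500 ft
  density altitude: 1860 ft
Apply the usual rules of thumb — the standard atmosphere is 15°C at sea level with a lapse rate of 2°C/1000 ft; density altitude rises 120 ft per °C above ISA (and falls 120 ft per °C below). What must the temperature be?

Density altitude − pressure altitude = 1860 − 4500 = -2640 ft.
At 120 ft/°C that is an ISA deviation of -2640/120 = -22°C.
ISA temperature at 4500 ft = 15 − 2 × (4500/1000) = 6°C.
OAT = ISA + deviation = 6 + (-22) = -16°C.

-16°C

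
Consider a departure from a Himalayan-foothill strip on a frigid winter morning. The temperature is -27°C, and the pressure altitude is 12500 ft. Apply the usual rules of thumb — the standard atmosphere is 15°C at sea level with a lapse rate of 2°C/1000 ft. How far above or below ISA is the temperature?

ISA temperature at 12500 ft = 15 − 2 × (12500/1000) = -10°C.
Deviation = OAT − ISA = -27 − (-10) = -17°C.

ISA-17°C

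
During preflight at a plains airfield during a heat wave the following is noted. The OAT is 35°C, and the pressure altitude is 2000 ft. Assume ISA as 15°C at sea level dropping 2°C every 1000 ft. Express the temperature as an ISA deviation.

ISA+24°C

ISA temperature at 2000 ft = 15 − 2 × (2000/1000) = 11°C.
Deviation = OAT − ISA = 35 − 11 = +24°C.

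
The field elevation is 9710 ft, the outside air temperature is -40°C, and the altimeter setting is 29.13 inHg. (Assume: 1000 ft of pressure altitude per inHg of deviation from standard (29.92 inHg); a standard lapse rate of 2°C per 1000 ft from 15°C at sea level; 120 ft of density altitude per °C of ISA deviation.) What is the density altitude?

6420 ft

Pressure altitude = 9710 + (29.92 − 29.13) × 1000 = 9710 + (+790) = 10500 ft.
ISA temperature at 10500 ft = 15 − 2 × (10500/1000) = -6°C.
ISA deviation = -40 − (-6) = -34°C.
Density altitude = 10500 + 120 × (-34) = 6420 ft.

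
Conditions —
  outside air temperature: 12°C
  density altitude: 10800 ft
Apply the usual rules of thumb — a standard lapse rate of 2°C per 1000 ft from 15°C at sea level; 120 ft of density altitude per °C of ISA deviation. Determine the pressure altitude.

DA = PA + 120 × (OAT − (15 − 2·PA/1000)) = PA + 120·OAT − 1800 + 0.24·PA = 1.24·PA + 120·OAT − 1800.
So 1.24·PA = 10800 − 120 × 12 + 1800 = 11160.
PA = 11160 / 1.24 = 9000 ft.

9000 ft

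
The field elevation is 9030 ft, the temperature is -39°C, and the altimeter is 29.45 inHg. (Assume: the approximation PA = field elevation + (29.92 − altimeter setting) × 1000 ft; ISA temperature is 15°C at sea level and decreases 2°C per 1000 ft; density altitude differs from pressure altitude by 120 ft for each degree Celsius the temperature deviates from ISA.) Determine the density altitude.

5300 ft

Pressure altitude = 9030 + (29.92 − 29.45) × 1000 = 9030 + (+470) = 9500 ft.
ISA temperature at 9500 ft = 15 − 2 × (9500/1000) = -4°C.
ISA deviation = -39 − (-4) = -35°C.
Density altitude = 9500 + 120 × (-35) = 5300 ft.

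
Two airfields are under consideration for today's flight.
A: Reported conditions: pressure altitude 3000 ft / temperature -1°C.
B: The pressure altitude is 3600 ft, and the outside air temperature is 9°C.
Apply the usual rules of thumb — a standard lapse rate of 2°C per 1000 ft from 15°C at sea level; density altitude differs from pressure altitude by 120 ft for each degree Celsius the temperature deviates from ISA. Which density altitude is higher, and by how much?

B by 1944 ft

A: ISA temp = 9°C, deviation -10°C, DA = 3000 + 120 × (-10) = 1800 ft.
B: ISA temp = 7.8°C, deviation +1.2°C, DA = 3600 + 120 × 1.2 = 3744 ft.
B is higher by 3744 − 1800 = 1944 ft.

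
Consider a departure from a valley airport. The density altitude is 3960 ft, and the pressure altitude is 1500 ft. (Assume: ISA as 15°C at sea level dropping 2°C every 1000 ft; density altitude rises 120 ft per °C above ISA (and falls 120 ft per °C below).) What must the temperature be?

32.5°C

Density altitude − pressure altitude = 3960 − 1500 = +2460 ft.
At 120 ft/°C that is an ISA deviation of 2460/120 = +20.5°C.
ISA temperature at 1500 ft = 15 − 2 × (1500/1000) = 12°C.
OAT = ISA + deviation = 12 + (+20.5) = 32.5°C.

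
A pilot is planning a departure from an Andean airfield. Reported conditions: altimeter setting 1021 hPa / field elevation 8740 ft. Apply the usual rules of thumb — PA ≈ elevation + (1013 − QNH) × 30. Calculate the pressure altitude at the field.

8500 ft

Pressure correction = (1013 − 1021) × 30 = -240 ft.
Pressure altitude = 8740 + (-240) = 8500 ft.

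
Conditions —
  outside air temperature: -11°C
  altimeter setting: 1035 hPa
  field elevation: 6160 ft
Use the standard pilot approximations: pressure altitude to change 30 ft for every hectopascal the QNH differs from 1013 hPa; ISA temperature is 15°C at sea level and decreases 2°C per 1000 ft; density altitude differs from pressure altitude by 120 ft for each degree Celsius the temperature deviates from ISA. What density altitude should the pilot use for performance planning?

Pressure altitude = 6160 + (1013 − 1035) × 30 = 6160 + (-660) = 5500 ft.
ISA temperature at 5500 ft = 15 − 2 × (5500/1000) = 4°C.
ISA deviation = -11 − 4 = -15°C.
Density altitude = 5500 + 120 × (-15) = 3700 ft.

3700 ft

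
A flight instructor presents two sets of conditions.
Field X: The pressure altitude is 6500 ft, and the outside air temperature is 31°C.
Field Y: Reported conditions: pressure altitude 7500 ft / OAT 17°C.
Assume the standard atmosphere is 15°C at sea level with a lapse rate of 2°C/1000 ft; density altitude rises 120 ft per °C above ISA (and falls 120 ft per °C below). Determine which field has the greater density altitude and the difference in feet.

Field X: ISA temp = 2°C, deviation +29°C, DA = 6500 + 120 × 29 = 9980 ft.
Field Y: ISA temp = 0°C, deviation +17°C, DA = 7500 + 120 × 17 = 9540 ft.
Field X is higher by 9980 − 9540 = 440 ft.

Field X by 440 ft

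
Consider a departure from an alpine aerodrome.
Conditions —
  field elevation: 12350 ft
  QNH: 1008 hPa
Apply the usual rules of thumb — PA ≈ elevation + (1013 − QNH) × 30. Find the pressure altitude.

Pressure correction = (1013 − 1008) × 30 = +150 ft.
Pressure altitude = 12350 + (+150) = 12500 ft.

12500 ft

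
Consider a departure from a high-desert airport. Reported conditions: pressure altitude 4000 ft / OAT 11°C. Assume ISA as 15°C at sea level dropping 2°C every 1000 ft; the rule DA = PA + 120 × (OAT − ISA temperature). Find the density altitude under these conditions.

ISA temperature at 4000 ft = 15 − 2 × (4000/1000) = 7°C.
ISA deviation = 11 − 7 = +4°C.
Density altitude = 4000 + 120 × (4) = 4000 + (+480) = 4480 ft.

4480 ft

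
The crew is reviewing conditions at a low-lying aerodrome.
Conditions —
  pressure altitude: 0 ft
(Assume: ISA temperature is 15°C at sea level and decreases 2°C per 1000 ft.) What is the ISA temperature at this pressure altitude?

15°C

ISA temperature = 15 − 2 × (0/1000) = 15 − 0 = 15°C.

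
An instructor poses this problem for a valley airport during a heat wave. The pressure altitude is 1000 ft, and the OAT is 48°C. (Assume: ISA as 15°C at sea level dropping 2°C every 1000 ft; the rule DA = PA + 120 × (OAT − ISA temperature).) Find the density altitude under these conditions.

ISA temperature at 1000 ft = 15 − 2 × (1000/1000) = 13°C.
ISA deviation = 48 − 13 = +35°C.
Density altitude = 1000 + 120 × (35) = 1000 + (+4200) = 5200 ft.

5200 ft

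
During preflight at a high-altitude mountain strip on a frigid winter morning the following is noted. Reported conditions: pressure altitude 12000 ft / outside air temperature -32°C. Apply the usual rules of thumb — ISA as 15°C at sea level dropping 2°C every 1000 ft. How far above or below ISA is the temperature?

ISA-23°C

ISA temperature at 12000 ft = 15 − 2 × (12000/1000) = -9°C.
Deviation = OAT − ISA = -32 − (-9) = -23°C.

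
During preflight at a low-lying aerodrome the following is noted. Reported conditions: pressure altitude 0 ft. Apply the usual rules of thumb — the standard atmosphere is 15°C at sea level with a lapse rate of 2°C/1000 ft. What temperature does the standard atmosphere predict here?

ISA temperature = 15 − 2 × (0/1000) = 15 − 0 = 15°C.

15°C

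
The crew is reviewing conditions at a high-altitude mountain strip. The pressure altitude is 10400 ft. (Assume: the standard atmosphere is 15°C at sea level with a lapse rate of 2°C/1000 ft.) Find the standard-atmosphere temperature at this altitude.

-5.8°C

ISA temperature = 15 − 2 × (10400/1000) = 15 − 20.8 = -5.8°C.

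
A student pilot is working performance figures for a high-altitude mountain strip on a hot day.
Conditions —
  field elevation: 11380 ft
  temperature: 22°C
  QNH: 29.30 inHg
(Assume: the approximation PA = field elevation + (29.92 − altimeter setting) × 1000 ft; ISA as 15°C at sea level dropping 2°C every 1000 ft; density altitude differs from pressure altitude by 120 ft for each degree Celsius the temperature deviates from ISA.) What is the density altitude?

Pressure altitude = 11380 + (29.92 − 29.30) × 1000 = 11380 + (+620) = 12000 ft.
ISA temperature at 12000 ft = 15 − 2 × (12000/1000) = -9°C.
ISA deviation = 22 − (-9) = +31°C.
Density altitude = 12000 + 120 × (31) = 15720 ft.

15720 ft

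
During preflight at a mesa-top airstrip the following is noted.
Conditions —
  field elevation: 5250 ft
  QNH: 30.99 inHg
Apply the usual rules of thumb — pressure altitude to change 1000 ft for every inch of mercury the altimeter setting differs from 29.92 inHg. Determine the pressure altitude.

4180 ft

Pressure correction = (29.92 − 30.99) × 1000 = -1070 ft.
Pressure altitude = 5250 + (-1070) = 4180 ft.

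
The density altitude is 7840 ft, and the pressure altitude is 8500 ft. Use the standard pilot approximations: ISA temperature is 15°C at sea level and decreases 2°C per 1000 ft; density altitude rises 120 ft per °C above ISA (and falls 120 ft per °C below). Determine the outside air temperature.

-7.5°C

Density altitude − pressure altitude = 7840 − 8500 = -660 ft.
At 120 ft/°C that is an ISA deviation of -660/120 = -5.5°C.
ISA temperature at 8500 ft = 15 − 2 × (8500/1000) = -2°C.
OAT = ISA + deviation = -2 + (-5.5) = -7.5°C.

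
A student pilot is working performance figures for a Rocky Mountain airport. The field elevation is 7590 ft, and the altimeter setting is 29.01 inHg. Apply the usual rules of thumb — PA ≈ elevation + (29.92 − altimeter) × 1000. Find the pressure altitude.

8500 ft

Pressure correction = (29.92 − 29.01) × 1000 = +910 ft.
Pressure altitude = 7590 + (+910) = 8500 ft.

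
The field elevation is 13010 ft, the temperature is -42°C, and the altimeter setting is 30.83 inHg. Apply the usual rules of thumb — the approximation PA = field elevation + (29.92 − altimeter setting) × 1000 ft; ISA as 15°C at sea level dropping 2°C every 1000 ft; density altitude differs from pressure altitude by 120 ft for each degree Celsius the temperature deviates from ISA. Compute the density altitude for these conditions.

Pressure altitude = 13010 + (29.92 − 30.83) × 1000 = 13010 + (-910) = 12100 ft.
ISA temperature at 12100 ft = 15 − 2 × (12100/1000) = -9.2°C.
ISA deviation = -42 − (-9.2) = -32.8°C.
Density altitude = 12100 + 120 × (-32.8) = 8164 ft.

8164 ft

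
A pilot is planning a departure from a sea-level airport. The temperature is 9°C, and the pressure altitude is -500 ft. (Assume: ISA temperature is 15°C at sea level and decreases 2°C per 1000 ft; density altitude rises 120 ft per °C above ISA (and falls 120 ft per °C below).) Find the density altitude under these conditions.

ISA temperature at -500 ft = 15 − 2 × (-500/1000) = 16°C.
ISA deviation = 9 − 16 = -7°C.
Density altitude = -500 + 120 × (-7) = -500 + (-840) = -1340 ft.

-1340 ft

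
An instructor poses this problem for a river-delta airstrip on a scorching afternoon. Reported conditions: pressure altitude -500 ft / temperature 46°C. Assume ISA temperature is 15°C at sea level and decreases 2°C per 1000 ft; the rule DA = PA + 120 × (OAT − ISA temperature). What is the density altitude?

3100 ft

ISA temperature at -500 ft = 15 − 2 × (-500/1000) = 16°C.
ISA deviation = 46 − 16 = +30°C.
Density altitude = -500 + 120 × (30) = -500 + (+3600) = 3100 ft.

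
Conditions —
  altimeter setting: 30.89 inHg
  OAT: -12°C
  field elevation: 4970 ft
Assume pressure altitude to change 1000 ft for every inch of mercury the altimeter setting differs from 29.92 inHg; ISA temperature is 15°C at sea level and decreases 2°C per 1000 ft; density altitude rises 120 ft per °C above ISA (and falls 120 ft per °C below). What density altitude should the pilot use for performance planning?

Pressure altitude = 4970 + (29.92 − 30.89) × 1000 = 4970 + (-970) = 4000 ft.
ISA temperature at 4000 ft = 15 − 2 × (4000/1000) = 7°C.
ISA deviation = -12 − 7 = -19°C.
Density altitude = 4000 + 120 × (-19) = 1720 ft.

1720 ft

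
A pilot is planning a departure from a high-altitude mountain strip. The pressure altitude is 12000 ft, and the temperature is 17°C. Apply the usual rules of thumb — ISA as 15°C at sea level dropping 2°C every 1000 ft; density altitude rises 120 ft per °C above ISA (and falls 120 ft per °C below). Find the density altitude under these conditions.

15120 ft

ISA temperature at 12000 ft = 15 − 2 × (12000/1000) = -9°C.
ISA deviation = 17 − (-9) = +26°C.
Density altitude = 12000 + 120 × (26) = 12000 + (+3120) = 15120 ft.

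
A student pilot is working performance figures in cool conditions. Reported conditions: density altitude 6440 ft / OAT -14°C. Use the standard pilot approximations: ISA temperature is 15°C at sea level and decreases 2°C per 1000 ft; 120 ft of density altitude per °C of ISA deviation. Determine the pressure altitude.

DA = PA + 120 × (OAT − (15 − 2·PA/1000)) = PA + 120·OAT − 1800 + 0.24·PA = 1.24·PA + 120·OAT − 1800.
So 1.24·PA = 6440 − 120 × (-14) + 1800 = 9920.
PA = 9920 / 1.24 = 8000 ft.

8000 ft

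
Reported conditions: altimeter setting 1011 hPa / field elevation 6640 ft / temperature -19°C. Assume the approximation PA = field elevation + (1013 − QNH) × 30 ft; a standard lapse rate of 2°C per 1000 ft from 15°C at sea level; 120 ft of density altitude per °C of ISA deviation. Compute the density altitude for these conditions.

Pressure altitude = 6640 + (1013 − 1011) × 30 = 6640 + (+60) = 6700 ft.
ISA temperature at 6700 ft = 15 − 2 × (6700/1000) = 1.6°C.
ISA deviation = -19 − 1.6 = -20.6°C.
Density altitude = 6700 + 120 × (-20.6) = 4228 ft.

4228 ft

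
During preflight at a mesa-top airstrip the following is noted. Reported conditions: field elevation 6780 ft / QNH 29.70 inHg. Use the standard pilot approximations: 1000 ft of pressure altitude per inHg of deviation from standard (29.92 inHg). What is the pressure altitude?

Pressure correction = (29.92 − 29.70) × 1000 = +220 ft.
Pressure altitude = 6780 + (+220) = 7000 ft.

7000 ft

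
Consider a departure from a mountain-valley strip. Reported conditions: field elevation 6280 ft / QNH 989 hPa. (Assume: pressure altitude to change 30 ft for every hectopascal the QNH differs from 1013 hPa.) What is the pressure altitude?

7000 ft

Pressure correction = (1013 − 989) × 30 = +720 ft.
Pressure altitude = 6280 + (+720) = 7000 ft.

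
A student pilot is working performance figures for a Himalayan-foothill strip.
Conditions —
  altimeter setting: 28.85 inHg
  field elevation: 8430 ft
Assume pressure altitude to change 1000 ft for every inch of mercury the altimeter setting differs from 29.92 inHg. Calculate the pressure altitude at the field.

Pressure correction = (29.92 − 28.85) × 1000 = +1070 ft.
Pressure altitude = 8430 + (+1070) = 9500 ft.

9500 ft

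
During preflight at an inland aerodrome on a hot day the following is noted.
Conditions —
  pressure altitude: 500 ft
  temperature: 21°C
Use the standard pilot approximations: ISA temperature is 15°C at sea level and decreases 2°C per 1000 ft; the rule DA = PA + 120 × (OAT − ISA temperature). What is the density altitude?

1340 ft

ISA temperature at 500 ft = 15 − 2 × (500/1000) = 14°C.
ISA deviation = 21 − 14 = +7°C.
Density altitude = 500 + 120 × (7) = 500 + (+840) = 1340 ft.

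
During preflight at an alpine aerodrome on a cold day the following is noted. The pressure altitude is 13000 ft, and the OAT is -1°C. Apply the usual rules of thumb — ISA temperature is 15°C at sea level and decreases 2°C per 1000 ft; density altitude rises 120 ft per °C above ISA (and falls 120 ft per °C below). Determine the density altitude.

14200 ft

ISA temperature at 13000 ft = 15 − 2 × (13000/1000) = -11°C.
ISA deviation = -1 − (-11) = +10°C.
Density altitude = 13000 + 120 × (10) = 13000 + (+1200) = 14200 ft.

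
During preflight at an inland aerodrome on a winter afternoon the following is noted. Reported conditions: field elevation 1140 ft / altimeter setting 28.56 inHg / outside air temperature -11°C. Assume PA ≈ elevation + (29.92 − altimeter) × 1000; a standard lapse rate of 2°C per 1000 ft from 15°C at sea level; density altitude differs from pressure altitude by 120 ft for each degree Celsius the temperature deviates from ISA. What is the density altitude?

Pressure altitude = 1140 + (29.92 − 28.56) × 1000 = 1140 + (+1360) = 2500 ft.
ISA temperature at 2500 ft = 15 − 2 × (2500/1000) = 10°C.
ISA deviation = -11 − 10 = -21°C.
Density altitude = 2500 + 120 × (-21) = -20 ft.

-20 ft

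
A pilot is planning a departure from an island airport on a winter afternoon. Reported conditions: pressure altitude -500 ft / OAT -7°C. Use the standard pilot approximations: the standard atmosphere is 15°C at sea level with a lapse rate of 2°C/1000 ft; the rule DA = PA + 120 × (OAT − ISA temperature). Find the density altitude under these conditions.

ISA temperature at -500 ft = 15 − 2 × (-500/1000) = 16°C.
ISA deviation = -7 − 16 = -23°C.
Density altitude = -500 + 120 × (-23) = -500 + (-2760) = -3260 ft.

-3260 ft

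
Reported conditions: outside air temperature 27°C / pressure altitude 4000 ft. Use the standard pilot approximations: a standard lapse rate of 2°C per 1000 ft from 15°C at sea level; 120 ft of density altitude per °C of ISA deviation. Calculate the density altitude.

6400 ft

ISA temperature at 4000 ft = 15 − 2 × (4000/1000) = 7°C.
ISA deviation = 27 − 7 = +20°C.
Density altitude = 4000 + 120 × (20) = 4000 + (+2400) = 6400 ft.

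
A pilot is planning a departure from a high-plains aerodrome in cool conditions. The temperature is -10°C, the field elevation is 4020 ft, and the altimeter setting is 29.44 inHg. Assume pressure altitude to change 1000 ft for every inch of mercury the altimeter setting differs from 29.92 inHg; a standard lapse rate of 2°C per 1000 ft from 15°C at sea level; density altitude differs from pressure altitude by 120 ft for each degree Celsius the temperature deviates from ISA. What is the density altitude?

2580 ft

Pressure altitude = 4020 + (29.92 − 29.44) × 1000 = 4020 + (+480) = 4500 ft.
ISA temperature at 4500 ft = 15 − 2 × (4500/1000) = 6°C.
ISA deviation = -10 − 6 = -16°C.
Density altitude = 4500 + 120 × (-16) = 2580 ft.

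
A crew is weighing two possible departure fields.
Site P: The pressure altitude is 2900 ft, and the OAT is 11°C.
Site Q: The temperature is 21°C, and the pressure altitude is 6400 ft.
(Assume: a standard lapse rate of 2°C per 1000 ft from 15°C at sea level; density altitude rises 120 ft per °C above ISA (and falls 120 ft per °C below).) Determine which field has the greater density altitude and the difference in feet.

Site Q by 5540 ft

Site P: ISA temp = 9.2°C, deviation +1.8°C, DA = 2900 + 120 × 1.8 = 3116 ft.
Site Q: ISA temp = 2.2°C, deviation +18.8°C, DA = 6400 + 120 × 18.8 = 8656 ft.
Site Q is higher by 8656 − 3116 = 5540 ft.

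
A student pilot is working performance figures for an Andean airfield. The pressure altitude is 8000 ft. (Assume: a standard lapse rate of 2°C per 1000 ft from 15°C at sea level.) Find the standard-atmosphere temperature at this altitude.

-1°C

ISA temperature = 15 − 2 × (8000/1000) = 15 − 16 = -1°C.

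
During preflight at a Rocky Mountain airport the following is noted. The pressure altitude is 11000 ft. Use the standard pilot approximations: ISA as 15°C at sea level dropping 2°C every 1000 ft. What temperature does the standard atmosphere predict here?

ISA temperature = 15 − 2 × (11000/1000) = 15 − 22 = -7°C.

-7°C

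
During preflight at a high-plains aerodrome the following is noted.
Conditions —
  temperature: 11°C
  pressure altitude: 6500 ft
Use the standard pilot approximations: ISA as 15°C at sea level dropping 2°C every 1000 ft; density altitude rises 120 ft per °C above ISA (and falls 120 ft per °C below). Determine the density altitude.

ISA temperature at 6500 ft = 15 − 2 × (6500/1000) = 2°C.
ISA deviation = 11 − 2 = +9°C.
Density altitude = 6500 + 120 × (9) = 6500 + (+1080) = 7580 ft.

7580 ft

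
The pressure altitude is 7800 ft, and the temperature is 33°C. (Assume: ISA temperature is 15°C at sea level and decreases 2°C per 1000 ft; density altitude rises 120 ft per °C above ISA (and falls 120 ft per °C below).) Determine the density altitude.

11832 ft

ISA temperature at 7800 ft = 15 − 2 × (7800/1000) = -0.6°C.
ISA deviation = 33 − (-0.6) = +33.6°C.
Density altitude = 7800 + 120 × (33.6) = 7800 + (+4032) = 11832 ft.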